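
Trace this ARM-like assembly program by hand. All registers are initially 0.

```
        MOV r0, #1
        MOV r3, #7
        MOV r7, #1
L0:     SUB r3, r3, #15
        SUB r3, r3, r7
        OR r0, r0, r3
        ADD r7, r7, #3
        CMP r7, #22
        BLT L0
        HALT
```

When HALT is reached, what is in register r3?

-168

MOV r0, #1 → r0=1
MOV r3, #7 → r3=7
MOV r7, #1 → r7=1
SUB r3, r3, #15 → r3=7-15=-8
SUB r3, r3, r7 → r3=(-8)-1=-9
OR r0, r0, r3 → r0=1|(-9)=-9
ADD r7, r7, #3 → r7=1+3=4
CMP r7, #22  (cmp 4,22)
BLT L0: taken
SUB r3, r3, #15 → r3=(-9)-15=-24
SUB r3, r3, r7 → r3=(-24)-4=-28
OR r0, r0, r3 → r0=(-9)|(-28)=-9
ADD r7, r7, #3 → r7=4+3=7
CMP r7, #22  (cmp 7,22)
BLT L0: taken
SUB r3, r3, #15 → r3=(-28)-15=-43
SUB r3, r3, r7 → r3=(-43)-7=-50
OR r0, r0, r3 → r0=(-9)|(-50)=-1
ADD r7, r7, #3 → r7=7+3=10
CMP r7, #22  (cmp 10,22)
BLT L0: taken
SUB r3, r3, #15 → r3=(-50)-15=-65
SUB r3, r3, r7 → r3=(-65)-10=-75
OR r0, r0, r3 → r0=(-1)|(-75)=-1
ADD r7, r7, #3 → r7=10+3=13
CMP r7, #22  (cmp 13,22)
BLT L0: taken
SUB r3, r3, #15 → r3=(-75)-15=-90
SUB r3, r3, r7 → r3=(-90)-13=-103
OR r0, r0, r3 → r0=(-1)|(-103)=-1
ADD r7, r7, #3 → r7=13+3=16
CMP r7, #22  (cmp 16,22)
BLT L0: taken
SUB r3, r3, #15 → r3=(-103)-15=-118
SUB r3, r3, r7 → r3=(-118)-16=-134
OR r0, r0, r3 → r0=(-1)|(-134)=-1
ADD r7, r7, #3 → r7=16+3=19
CMP r7, #22  (cmp 19,22)
BLT L0: taken
SUB r3, r3, #15 → r3=(-134)-15=-149
SUB r3, r3, r7 → r3=(-149)-19=-168
OR r0, r0, r3 → r0=(-1)|(-168)=-1
ADD r7, r7, #3 → r7=19+3=22
CMP r7, #22  (cmp 22,22)
BLT L0: not taken
halt.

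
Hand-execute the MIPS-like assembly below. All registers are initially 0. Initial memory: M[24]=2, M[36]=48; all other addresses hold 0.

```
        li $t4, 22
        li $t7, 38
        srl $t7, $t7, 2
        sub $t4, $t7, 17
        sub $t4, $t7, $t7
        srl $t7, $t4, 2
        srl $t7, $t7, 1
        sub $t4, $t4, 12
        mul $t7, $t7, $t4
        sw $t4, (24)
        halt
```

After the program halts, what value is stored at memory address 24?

-12

after li $t4, 22: $t4=22
after li $t7, 38: $t7=38
after srl $t7, $t7, 2: $t7=38>>2=9
after sub $t4, $t7, 17: $t4=9-17=-8
after sub $t4, $t7, $t7: $t4=9-9=0
after srl $t7, $t4, 2: $t7=0>>2=0
after srl $t7, $t7, 1: $t7=0>>1=0
after sub $t4, $t4, 12: $t4=0-12=-12
after mul $t7, $t7, $t4: $t7=0*(-12)=0
sw $t4, (24) → M[24]=-12
halt.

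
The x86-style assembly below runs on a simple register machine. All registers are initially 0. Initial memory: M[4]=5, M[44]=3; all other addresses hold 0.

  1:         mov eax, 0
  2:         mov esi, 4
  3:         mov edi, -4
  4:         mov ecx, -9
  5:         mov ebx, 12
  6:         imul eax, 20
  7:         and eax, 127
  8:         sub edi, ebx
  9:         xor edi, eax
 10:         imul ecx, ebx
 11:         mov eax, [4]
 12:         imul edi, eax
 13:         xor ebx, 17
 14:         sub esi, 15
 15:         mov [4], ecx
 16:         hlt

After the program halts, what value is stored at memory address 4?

eax=0
esi=4
edi=-4
ecx=-9
ebx=12
eax=0*20=0
eax=0&127=0
edi=(-4)-12=-16
edi=(-16)^0=-16
ecx=(-9)*12=-108
eax=M[4]=5
edi=(-16)*5=-80
ebx=12^17=29
esi=4-15=-11
mov [4], ecx → M[4]=-108
halt.

-108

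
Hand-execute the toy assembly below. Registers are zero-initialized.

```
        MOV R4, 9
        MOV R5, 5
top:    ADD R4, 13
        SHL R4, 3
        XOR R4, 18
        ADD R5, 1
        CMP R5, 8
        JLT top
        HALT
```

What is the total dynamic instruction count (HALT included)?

R4=9
R5=5
R4=9+13=22
R4=22<<3=176
R4=176^18=162
R5=5+1=6
CMP R5, 8  (cmp 6,8)
JLT top: taken
R4=162+13=175
R4=175<<3=1400
R4=1400^18=1386
R5=6+1=7
CMP R5, 8  (cmp 7,8)
JLT top: taken
R4=1386+13=1399
R4=1399<<3=11192
R4=11192^18=11178
R5=7+1=8
CMP R5, 8  (cmp 8,8)
JLT top: not taken
halt.
Total executed instructions: 21.

21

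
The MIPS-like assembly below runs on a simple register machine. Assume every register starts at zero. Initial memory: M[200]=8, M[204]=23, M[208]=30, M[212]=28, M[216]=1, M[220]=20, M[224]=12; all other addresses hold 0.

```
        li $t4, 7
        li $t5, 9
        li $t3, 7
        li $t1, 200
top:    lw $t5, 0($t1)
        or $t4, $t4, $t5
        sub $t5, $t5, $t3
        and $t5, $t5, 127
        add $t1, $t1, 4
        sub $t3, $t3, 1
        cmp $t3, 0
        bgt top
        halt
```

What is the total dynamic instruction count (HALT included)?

$t4=7
$t5=9
$t3=7
$t1=200
$t5=M[200]=8
$t4=7|8=15
$t5=8-7=1
$t5=1&127=1
$t1=200+4=204
$t3=7-1=6
cmp $t3, 0  (cmp 6,0)
bgt top: taken
$t5=M[204]=23
$t4=15|23=31
$t5=23-6=17
$t5=17&127=17
$t1=204+4=208
$t3=6-1=5
cmp $t3, 0  (cmp 5,0)
bgt top: taken
$t5=M[208]=30
$t4=31|30=31
$t5=30-5=25
$t5=25&127=25
$t1=208+4=212
$t3=5-1=4
cmp $t3, 0  (cmp 4,0)
bgt top: taken
$t5=M[212]=28
$t4=31|28=31
$t5=28-4=24
$t5=24&127=24
$t1=212+4=216
$t3=4-1=3
cmp $t3, 0  (cmp 3,0)
bgt top: taken
$t5=M[216]=1
$t4=31|1=31
$t5=1-3=-2
$t5=(-2)&127=126
$t1=216+4=220
$t3=3-1=2
cmp $t3, 0  (cmp 2,0)
bgt top: taken
$t5=M[220]=20
$t4=31|20=31
$t5=20-2=18
$t5=18&127=18
$t1=220+4=224
$t3=2-1=1
cmp $t3, 0  (cmp 1,0)
bgt top: taken
$t5=M[224]=12
$t4=31|12=31
$t5=12-1=11
$t5=11&127=11
$t1=224+4=228
$t3=1-1=0
cmp $t3, 0  (cmp 0,0)
bgt top: not taken
halt.
Total executed instructions: 61.

61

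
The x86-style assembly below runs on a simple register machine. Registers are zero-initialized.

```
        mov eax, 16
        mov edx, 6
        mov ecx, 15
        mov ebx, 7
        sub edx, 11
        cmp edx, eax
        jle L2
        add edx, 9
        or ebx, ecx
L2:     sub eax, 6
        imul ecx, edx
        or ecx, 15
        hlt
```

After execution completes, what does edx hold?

after mov eax, 16: eax=16
after mov edx, 6: edx=6
after mov ecx, 15: ecx=15
after mov ebx, 7: ebx=7
after sub edx, 11: edx=6-11=-5
cmp edx, eax  (cmp -5,16)
jle L2: taken
after sub eax, 6: eax=16-6=10
after imul ecx, edx: ecx=15*(-5)=-75
after or ecx, 15: ecx=(-75)|15=-65
halt.

-5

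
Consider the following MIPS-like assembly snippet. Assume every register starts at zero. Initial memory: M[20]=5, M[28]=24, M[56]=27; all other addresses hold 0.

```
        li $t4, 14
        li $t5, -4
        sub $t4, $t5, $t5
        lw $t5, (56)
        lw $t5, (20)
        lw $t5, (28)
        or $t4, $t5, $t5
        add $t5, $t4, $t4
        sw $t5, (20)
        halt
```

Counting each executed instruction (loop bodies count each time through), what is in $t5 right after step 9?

48

$t4=14
$t5=-4
$t4=(-4)-(-4)=0
$t5=M[56]=27
$t5=M[20]=5
$t5=M[28]=24
$t4=24|24=24
$t5=24+24=48
sw $t5, (20) → M[20]=48
After step 9: $t5 = 48.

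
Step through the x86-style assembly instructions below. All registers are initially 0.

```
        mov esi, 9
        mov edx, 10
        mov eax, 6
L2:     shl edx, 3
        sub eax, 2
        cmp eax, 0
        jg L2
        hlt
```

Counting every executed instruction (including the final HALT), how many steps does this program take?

mov esi, 9 → esi=9
mov edx, 10 → edx=10
mov eax, 6 → eax=6
shl edx, 3 → edx=10<<3=80
sub eax, 2 → eax=6-2=4
cmp eax, 0  (cmp 4,0)
jg L2: taken
shl edx, 3 → edx=80<<3=640
sub eax, 2 → eax=4-2=2
cmp eax, 0  (cmp 2,0)
jg L2: taken
shl edx, 3 → edx=640<<3=5120
sub eax, 2 → eax=2-2=0
cmp eax, 0  (cmp 0,0)
jg L2: not taken
halt.
Total executed instructions: 16.

16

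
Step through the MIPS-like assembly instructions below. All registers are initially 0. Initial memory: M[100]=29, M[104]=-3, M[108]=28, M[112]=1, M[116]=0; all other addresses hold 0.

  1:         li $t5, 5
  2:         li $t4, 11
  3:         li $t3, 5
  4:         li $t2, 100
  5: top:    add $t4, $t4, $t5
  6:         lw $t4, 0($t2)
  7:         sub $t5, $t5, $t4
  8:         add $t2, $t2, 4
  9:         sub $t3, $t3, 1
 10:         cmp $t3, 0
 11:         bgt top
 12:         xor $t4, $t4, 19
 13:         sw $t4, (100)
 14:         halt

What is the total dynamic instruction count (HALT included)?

li $t5, 5 → $t5=5
li $t4, 11 → $t4=11
li $t3, 5 → $t3=5
li $t2, 100 → $t2=100
add $t4, $t4, $t5 → $t4=11+5=16
lw $t4, 0($t2) → $t4=M[100]=29
sub $t5, $t5, $t4 → $t5=5-29=-24
add $t2, $t2, 4 → $t2=100+4=104
sub $t3, $t3, 1 → $t3=5-1=4
cmp $t3, 0  (cmp 4,0)
bgt top: taken
add $t4, $t4, $t5 → $t4=29+(-24)=5
lw $t4, 0($t2) → $t4=M[104]=-3
sub $t5, $t5, $t4 → $t5=(-24)-(-3)=-21
add $t2, $t2, 4 → $t2=104+4=108
sub $t3, $t3, 1 → $t3=4-1=3
cmp $t3, 0  (cmp 3,0)
bgt top: taken
add $t4, $t4, $t5 → $t4=(-3)+(-21)=-24
lw $t4, 0($t2) → $t4=M[108]=28
sub $t5, $t5, $t4 → $t5=(-21)-28=-49
add $t2, $t2, 4 → $t2=108+4=112
sub $t3, $t3, 1 → $t3=3-1=2
cmp $t3, 0  (cmp 2,0)
bgt top: taken
add $t4, $t4, $t5 → $t4=28+(-49)=-21
lw $t4, 0($t2) → $t4=M[112]=1
sub $t5, $t5, $t4 → $t5=(-49)-1=-50
add $t2, $t2, 4 → $t2=112+4=116
sub $t3, $t3, 1 → $t3=2-1=1
cmp $t3, 0  (cmp 1,0)
bgt top: taken
add $t4, $t4, $t5 → $t4=1+(-50)=-49
lw $t4, 0($t2) → $t4=M[116]=0
sub $t5, $t5, $t4 → $t5=(-50)-0=-50
add $t2, $t2, 4 → $t2=116+4=120
sub $t3, $t3, 1 → $t3=1-1=0
cmp $t3, 0  (cmp 0,0)
bgt top: not taken
xor $t4, $t4, 19 → $t4=0^19=19
sw $t4, (100) → M[100]=19
halt.
Total executed instructions: 42.

42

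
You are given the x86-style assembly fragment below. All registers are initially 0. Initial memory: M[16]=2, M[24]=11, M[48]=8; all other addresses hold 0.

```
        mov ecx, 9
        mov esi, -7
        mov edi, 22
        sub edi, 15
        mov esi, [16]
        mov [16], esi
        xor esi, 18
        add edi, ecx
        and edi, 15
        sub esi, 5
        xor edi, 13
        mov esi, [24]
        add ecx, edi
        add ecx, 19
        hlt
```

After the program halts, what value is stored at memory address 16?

ecx=9
esi=-7
edi=22
edi=22-15=7
esi=M[16]=2
mov [16], esi → M[16]=2
esi=2^18=16
edi=7+9=16
edi=16&15=0
esi=16-5=11
edi=0^13=13
esi=M[24]=11
ecx=9+13=22
ecx=22+19=41
halt.

2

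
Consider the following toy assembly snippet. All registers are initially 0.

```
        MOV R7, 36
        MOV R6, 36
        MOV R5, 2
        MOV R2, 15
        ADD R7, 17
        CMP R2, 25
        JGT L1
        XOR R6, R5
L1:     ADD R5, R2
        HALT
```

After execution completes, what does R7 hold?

MOV R7, 36 → R7=36
MOV R6, 36 → R6=36
MOV R5, 2 → R5=2
MOV R2, 15 → R2=15
ADD R7, 17 → R7=36+17=53
CMP R2, 25  (cmp 15,25)
JGT L1: not taken
XOR R6, R5 → R6=36^2=38
ADD R5, R2 → R5=2+15=17
halt.

53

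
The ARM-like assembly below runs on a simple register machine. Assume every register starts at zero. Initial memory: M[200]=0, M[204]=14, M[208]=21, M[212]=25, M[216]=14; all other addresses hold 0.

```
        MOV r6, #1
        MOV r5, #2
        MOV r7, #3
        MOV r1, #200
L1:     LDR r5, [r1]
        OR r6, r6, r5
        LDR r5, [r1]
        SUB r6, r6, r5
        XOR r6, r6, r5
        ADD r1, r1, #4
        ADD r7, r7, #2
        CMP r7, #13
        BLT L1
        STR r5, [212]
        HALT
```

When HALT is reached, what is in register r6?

31

r6=1
r5=2
r7=3
r1=200
r5=M[200]=0
r6=1|0=1
r5=M[200]=0
r6=1-0=1
r6=1^0=1
r1=200+4=204
r7=3+2=5
CMP r7, #13  (cmp 5,13)
BLT L1: taken
r5=M[204]=14
r6=1|14=15
r5=M[204]=14
r6=15-14=1
r6=1^14=15
r1=204+4=208
r7=5+2=7
CMP r7, #13  (cmp 7,13)
BLT L1: taken
r5=M[208]=21
r6=15|21=31
r5=M[208]=21
r6=31-21=10
r6=10^21=31
r1=208+4=212
r7=7+2=9
CMP r7, #13  (cmp 9,13)
BLT L1: taken
r5=M[212]=25
r6=31|25=31
r5=M[212]=25
r6=31-25=6
r6=6^25=31
r1=212+4=216
r7=9+2=11
CMP r7, #13  (cmp 11,13)
BLT L1: taken
r5=M[216]=14
r6=31|14=31
r5=M[216]=14
r6=31-14=17
r6=17^14=31
r1=216+4=220
r7=11+2=13
CMP r7, #13  (cmp 13,13)
BLT L1: not taken
STR r5, [212] → M[212]=14
halt.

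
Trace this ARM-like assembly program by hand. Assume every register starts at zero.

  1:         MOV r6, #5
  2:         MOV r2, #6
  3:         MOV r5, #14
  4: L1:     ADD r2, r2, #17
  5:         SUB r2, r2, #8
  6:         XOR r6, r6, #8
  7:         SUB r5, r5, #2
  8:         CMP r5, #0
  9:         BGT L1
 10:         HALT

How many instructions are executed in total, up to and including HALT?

46

after MOV r6, #5: r6=5
after MOV r2, #6: r2=6
after MOV r5, #14: r5=14
after ADD r2, r2, #17: r2=6+17=23
after SUB r2, r2, #8: r2=23-8=15
after XOR r6, r6, #8: r6=5^8=13
after SUB r5, r5, #2: r5=14-2=12
CMP r5, #0  (cmp 12,0)
BGT L1: taken
after ADD r2, r2, #17: r2=15+17=32
after SUB r2, r2, #8: r2=32-8=24
after XOR r6, r6, #8: r6=13^8=5
after SUB r5, r5, #2: r5=12-2=10
CMP r5, #0  (cmp 10,0)
BGT L1: taken
after ADD r2, r2, #17: r2=24+17=41
after SUB r2, r2, #8: r2=41-8=33
after XOR r6, r6, #8: r6=5^8=13
after SUB r5, r5, #2: r5=10-2=8
CMP r5, #0  (cmp 8,0)
BGT L1: taken
after ADD r2, r2, #17: r2=33+17=50
after SUB r2, r2, #8: r2=50-8=42
after XOR r6, r6, #8: r6=13^8=5
after SUB r5, r5, #2: r5=8-2=6
CMP r5, #0  (cmp 6,0)
BGT L1: taken
after ADD r2, r2, #17: r2=42+17=59
after SUB r2, r2, #8: r2=59-8=51
after XOR r6, r6, #8: r6=5^8=13
after SUB r5, r5, #2: r5=6-2=4
CMP r5, #0  (cmp 4,0)
BGT L1: taken
after ADD r2, r2, #17: r2=51+17=68
after SUB r2, r2, #8: r2=68-8=60
after XOR r6, r6, #8: r6=13^8=5
after SUB r5, r5, #2: r5=4-2=2
CMP r5, #0  (cmp 2,0)
BGT L1: taken
after ADD r2, r2, #17: r2=60+17=77
after SUB r2, r2, #8: r2=77-8=69
after XOR r6, r6, #8: r6=5^8=13
after SUB r5, r5, #2: r5=2-2=0
CMP r5, #0  (cmp 0,0)
BGT L1: not taken
halt.
Total executed instructions: 46.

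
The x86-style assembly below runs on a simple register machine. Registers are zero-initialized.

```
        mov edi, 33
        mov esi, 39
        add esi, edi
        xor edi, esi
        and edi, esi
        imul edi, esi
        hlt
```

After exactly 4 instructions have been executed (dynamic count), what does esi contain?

72

after mov edi, 33: edi=33
after mov esi, 39: esi=39
after add esi, edi: esi=39+33=72
after xor edi, esi: edi=33^72=105
After step 4: esi = 72.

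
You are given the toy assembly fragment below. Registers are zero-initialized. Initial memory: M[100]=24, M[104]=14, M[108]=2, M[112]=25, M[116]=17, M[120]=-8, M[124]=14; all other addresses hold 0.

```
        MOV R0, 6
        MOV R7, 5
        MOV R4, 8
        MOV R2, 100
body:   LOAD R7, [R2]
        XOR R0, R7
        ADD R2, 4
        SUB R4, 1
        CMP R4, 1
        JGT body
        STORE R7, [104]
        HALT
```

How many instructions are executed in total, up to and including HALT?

48

R0=6
R7=5
R4=8
R2=100
R7=M[100]=24
R0=6^24=30
R2=100+4=104
R4=8-1=7
CMP R4, 1  (cmp 7,1)
JGT body: taken
R7=M[104]=14
R0=30^14=16
R2=104+4=108
R4=7-1=6
CMP R4, 1  (cmp 6,1)
JGT body: taken
R7=M[108]=2
R0=16^2=18
R2=108+4=112
R4=6-1=5
CMP R4, 1  (cmp 5,1)
JGT body: taken
R7=M[112]=25
R0=18^25=11
R2=112+4=116
R4=5-1=4
CMP R4, 1  (cmp 4,1)
JGT body: taken
R7=M[116]=17
R0=11^17=26
R2=116+4=120
R4=4-1=3
CMP R4, 1  (cmp 3,1)
JGT body: taken
R7=M[120]=-8
R0=26^(-8)=-30
R2=120+4=124
R4=3-1=2
CMP R4, 1  (cmp 2,1)
JGT body: taken
R7=M[124]=14
R0=(-30)^14=-20
R2=124+4=128
R4=2-1=1
CMP R4, 1  (cmp 1,1)
JGT body: not taken
STORE R7, [104] → M[104]=14
halt.
Total executed instructions: 48.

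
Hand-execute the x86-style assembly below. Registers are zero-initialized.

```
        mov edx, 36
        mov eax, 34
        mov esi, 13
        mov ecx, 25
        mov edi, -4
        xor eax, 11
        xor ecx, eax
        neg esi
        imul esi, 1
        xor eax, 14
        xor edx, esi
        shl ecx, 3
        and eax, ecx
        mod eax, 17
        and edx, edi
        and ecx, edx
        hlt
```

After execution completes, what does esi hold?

-13

edx=36
eax=34
esi=13
ecx=25
edi=-4
eax=34^11=41
ecx=25^41=48
esi=-(13)=-13
esi=(-13)*1=-13
eax=41^14=39
edx=36^(-13)=-41
ecx=48<<3=384
eax=39&384=0
eax=0%17=0
edx=(-41)&(-4)=-44
ecx=384&(-44)=384
halt.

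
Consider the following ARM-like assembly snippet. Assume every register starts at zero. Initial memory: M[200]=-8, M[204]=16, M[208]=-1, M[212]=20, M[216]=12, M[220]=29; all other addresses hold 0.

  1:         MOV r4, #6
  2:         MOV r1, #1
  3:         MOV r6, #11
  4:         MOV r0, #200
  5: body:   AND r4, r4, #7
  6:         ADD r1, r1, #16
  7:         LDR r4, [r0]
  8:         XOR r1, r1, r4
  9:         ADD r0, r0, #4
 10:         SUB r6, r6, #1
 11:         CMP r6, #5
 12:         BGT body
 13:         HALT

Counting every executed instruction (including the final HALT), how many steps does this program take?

53

after MOV r4, #6: r4=6
after MOV r1, #1: r1=1
after MOV r6, #11: r6=11
after MOV r0, #200: r0=200
after AND r4, r4, #7: r4=6&7=6
after ADD r1, r1, #16: r1=1+16=17
after LDR r4, [r0]: r4=M[200]=-8
after XOR r1, r1, r4: r1=17^(-8)=-23
after ADD r0, r0, #4: r0=200+4=204
after SUB r6, r6, #1: r6=11-1=10
CMP r6, #5  (cmp 10,5)
BGT body: taken
after AND r4, r4, #7: r4=(-8)&7=0
after ADD r1, r1, #16: r1=(-23)+16=-7
after LDR r4, [r0]: r4=M[204]=16
after XOR r1, r1, r4: r1=(-7)^16=-23
after ADD r0, r0, #4: r0=204+4=208
after SUB r6, r6, #1: r6=10-1=9
CMP r6, #5  (cmp 9,5)
BGT body: taken
after AND r4, r4, #7: r4=16&7=0
after ADD r1, r1, #16: r1=(-23)+16=-7
after LDR r4, [r0]: r4=M[208]=-1
after XOR r1, r1, r4: r1=(-7)^(-1)=6
after ADD r0, r0, #4: r0=208+4=212
after SUB r6, r6, #1: r6=9-1=8
CMP r6, #5  (cmp 8,5)
BGT body: taken
after AND r4, r4, #7: r4=(-1)&7=7
after ADD r1, r1, #16: r1=6+16=22
after LDR r4, [r0]: r4=M[212]=20
after XOR r1, r1, r4: r1=22^20=2
after ADD r0, r0, #4: r0=212+4=216
after SUB r6, r6, #1: r6=8-1=7
CMP r6, #5  (cmp 7,5)
BGT body: taken
after AND r4, r4, #7: r4=20&7=4
after ADD r1, r1, #16: r1=2+16=18
after LDR r4, [r0]: r4=M[216]=12
after XOR r1, r1, r4: r1=18^12=30
after ADD r0, r0, #4: r0=216+4=220
after SUB r6, r6, #1: r6=7-1=6
CMP r6, #5  (cmp 6,5)
BGT body: taken
after AND r4, r4, #7: r4=12&7=4
after ADD r1, r1, #16: r1=30+16=46
after LDR r4, [r0]: r4=M[220]=29
after XOR r1, r1, r4: r1=46^29=51
after ADD r0, r0, #4: r0=220+4=224
after SUB r6, r6, #1: r6=6-1=5
CMP r6, #5  (cmp 5,5)
BGT body: not taken
halt.
Total executed instructions: 53.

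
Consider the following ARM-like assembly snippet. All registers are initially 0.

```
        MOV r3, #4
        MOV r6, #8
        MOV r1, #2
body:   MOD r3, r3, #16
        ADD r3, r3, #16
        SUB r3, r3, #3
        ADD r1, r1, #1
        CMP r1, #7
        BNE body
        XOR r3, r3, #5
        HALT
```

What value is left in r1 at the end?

after MOV r3, #4: r3=4
after MOV r6, #8: r6=8
after MOV r1, #2: r1=2
after MOD r3, r3, #16: r3=4%16=4
after ADD r3, r3, #16: r3=4+16=20
after SUB r3, r3, #3: r3=20-3=17
after ADD r1, r1, #1: r1=2+1=3
CMP r1, #7  (cmp 3,7)
BNE body: taken
after MOD r3, r3, #16: r3=17%16=1
after ADD r3, r3, #16: r3=1+16=17
after SUB r3, r3, #3: r3=17-3=14
after ADD r1, r1, #1: r1=3+1=4
CMP r1, #7  (cmp 4,7)
BNE body: taken
after MOD r3, r3, #16: r3=14%16=14
after ADD r3, r3, #16: r3=14+16=30
after SUB r3, r3, #3: r3=30-3=27
after ADD r1, r1, #1: r1=4+1=5
CMP r1, #7  (cmp 5,7)
BNE body: taken
after MOD r3, r3, #16: r3=27%16=11
after ADD r3, r3, #16: r3=11+16=27
after SUB r3, r3, #3: r3=27-3=24
after ADD r1, r1, #1: r1=5+1=6
CMP r1, #7  (cmp 6,7)
BNE body: taken
after MOD r3, r3, #16: r3=24%16=8
after ADD r3, r3, #16: r3=8+16=24
after SUB r3, r3, #3: r3=24-3=21
after ADD r1, r1, #1: r1=6+1=7
CMP r1, #7  (cmp 7,7)
BNE body: not taken
after XOR r3, r3, #5: r3=21^5=16
halt.

7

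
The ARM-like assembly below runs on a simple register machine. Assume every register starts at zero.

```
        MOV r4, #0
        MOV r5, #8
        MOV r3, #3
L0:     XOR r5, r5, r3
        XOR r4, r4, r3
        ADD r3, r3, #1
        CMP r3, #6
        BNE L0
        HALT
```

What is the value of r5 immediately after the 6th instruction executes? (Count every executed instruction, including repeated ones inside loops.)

11

r4=0
r5=8
r3=3
r5=8^3=11
r4=0^3=3
r3=3+1=4
After step 6: r5 = 11.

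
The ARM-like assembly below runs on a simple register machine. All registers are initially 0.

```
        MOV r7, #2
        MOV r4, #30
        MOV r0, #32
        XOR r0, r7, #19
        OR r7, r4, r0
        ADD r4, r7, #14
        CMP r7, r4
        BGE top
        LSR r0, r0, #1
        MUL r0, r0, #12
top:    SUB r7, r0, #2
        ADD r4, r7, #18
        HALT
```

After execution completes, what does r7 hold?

94

after MOV r7, #2: r7=2
after MOV r4, #30: r4=30
after MOV r0, #32: r0=32
after XOR r0, r7, #19: r0=2^19=17
after OR r7, r4, r0: r7=30|17=31
after ADD r4, r7, #14: r4=31+14=45
CMP r7, r4  (cmp 31,45)
BGE top: not taken
after LSR r0, r0, #1: r0=17>>1=8
after MUL r0, r0, #12: r0=8*12=96
after SUB r7, r0, #2: r7=96-2=94
after ADD r4, r7, #18: r4=94+18=112
halt.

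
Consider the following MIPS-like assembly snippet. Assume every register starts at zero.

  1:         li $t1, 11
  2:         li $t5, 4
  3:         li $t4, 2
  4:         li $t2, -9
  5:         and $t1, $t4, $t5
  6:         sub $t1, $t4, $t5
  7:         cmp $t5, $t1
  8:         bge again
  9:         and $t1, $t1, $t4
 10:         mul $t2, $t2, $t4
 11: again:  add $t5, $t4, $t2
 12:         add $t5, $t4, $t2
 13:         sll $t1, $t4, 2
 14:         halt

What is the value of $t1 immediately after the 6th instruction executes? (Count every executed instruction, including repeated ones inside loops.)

-2

li $t1, 11 → $t1=11
li $t5, 4 → $t5=4
li $t4, 2 → $t4=2
li $t2, -9 → $t2=-9
and $t1, $t4, $t5 → $t1=2&4=0
sub $t1, $t4, $t5 → $t1=2-4=-2
After step 6: $t1 = -2.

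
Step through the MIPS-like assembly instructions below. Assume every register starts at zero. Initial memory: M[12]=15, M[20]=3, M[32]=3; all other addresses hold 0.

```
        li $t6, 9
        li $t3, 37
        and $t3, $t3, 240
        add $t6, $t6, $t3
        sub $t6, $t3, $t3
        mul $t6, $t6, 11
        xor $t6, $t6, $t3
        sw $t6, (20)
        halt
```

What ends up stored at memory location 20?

32

$t6=9
$t3=37
$t3=37&240=32
$t6=9+32=41
$t6=32-32=0
$t6=0*11=0
$t6=0^32=32
sw $t6, (20) → M[20]=32
halt.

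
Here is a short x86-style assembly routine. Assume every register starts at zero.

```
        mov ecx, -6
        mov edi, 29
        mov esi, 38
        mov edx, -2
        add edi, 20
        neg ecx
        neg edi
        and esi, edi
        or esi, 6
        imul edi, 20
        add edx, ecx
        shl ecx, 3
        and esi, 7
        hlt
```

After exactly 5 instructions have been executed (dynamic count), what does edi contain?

49

mov ecx, -6 → ecx=-6
mov edi, 29 → edi=29
mov esi, 38 → esi=38
mov edx, -2 → edx=-2
add edi, 20 → edi=29+20=49
After step 5: edi = 49.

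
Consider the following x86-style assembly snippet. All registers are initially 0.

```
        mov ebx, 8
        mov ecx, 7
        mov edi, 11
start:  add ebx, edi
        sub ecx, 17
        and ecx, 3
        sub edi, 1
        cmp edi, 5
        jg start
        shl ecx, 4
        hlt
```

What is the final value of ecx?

16

mov ebx, 8 → ebx=8
mov ecx, 7 → ecx=7
mov edi, 11 → edi=11
add ebx, edi → ebx=8+11=19
sub ecx, 17 → ecx=7-17=-10
and ecx, 3 → ecx=(-10)&3=2
sub edi, 1 → edi=11-1=10
cmp edi, 5  (cmp 10,5)
jg start: taken
add ebx, edi → ebx=19+10=29
sub ecx, 17 → ecx=2-17=-15
and ecx, 3 → ecx=(-15)&3=1
sub edi, 1 → edi=10-1=9
cmp edi, 5  (cmp 9,5)
jg start: taken
add ebx, edi → ebx=29+9=38
sub ecx, 17 → ecx=1-17=-16
and ecx, 3 → ecx=(-16)&3=0
sub edi, 1 → edi=9-1=8
cmp edi, 5  (cmp 8,5)
jg start: taken
add ebx, edi → ebx=38+8=46
sub ecx, 17 → ecx=0-17=-17
and ecx, 3 → ecx=(-17)&3=3
sub edi, 1 → edi=8-1=7
cmp edi, 5  (cmp 7,5)
jg start: taken
add ebx, edi → ebx=46+7=53
sub ecx, 17 → ecx=3-17=-14
and ecx, 3 → ecx=(-14)&3=2
sub edi, 1 → edi=7-1=6
cmp edi, 5  (cmp 6,5)
jg start: taken
add ebx, edi → ebx=53+6=59
sub ecx, 17 → ecx=2-17=-15
and ecx, 3 → ecx=(-15)&3=1
sub edi, 1 → edi=6-1=5
cmp edi, 5  (cmp 5,5)
jg start: not taken
shl ecx, 4 → ecx=1<<4=16
halt.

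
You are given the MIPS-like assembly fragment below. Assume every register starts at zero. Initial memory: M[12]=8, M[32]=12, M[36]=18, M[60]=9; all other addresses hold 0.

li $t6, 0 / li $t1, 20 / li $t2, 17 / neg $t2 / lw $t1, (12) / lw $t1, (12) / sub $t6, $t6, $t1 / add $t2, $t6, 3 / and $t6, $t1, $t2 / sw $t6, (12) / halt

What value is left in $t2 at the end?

$t6=0
$t1=20
$t2=17
$t2=-(17)=-17
$t1=M[12]=8
$t1=M[12]=8
$t6=0-8=-8
$t2=(-8)+3=-5
$t6=8&(-5)=8
sw $t6, (12) → M[12]=8
halt.

-5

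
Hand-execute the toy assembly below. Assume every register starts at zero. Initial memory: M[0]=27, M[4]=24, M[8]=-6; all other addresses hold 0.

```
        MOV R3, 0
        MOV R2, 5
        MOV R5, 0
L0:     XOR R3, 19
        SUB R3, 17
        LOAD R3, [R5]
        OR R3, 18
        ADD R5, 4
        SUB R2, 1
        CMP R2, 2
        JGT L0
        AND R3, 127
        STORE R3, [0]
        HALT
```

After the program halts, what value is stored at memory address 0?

122

after MOV R3, 0: R3=0
after MOV R2, 5: R2=5
after MOV R5, 0: R5=0
after XOR R3, 19: R3=0^19=19
after SUB R3, 17: R3=19-17=2
after LOAD R3, [R5]: R3=M[0]=27
after OR R3, 18: R3=27|18=27
after ADD R5, 4: R5=0+4=4
after SUB R2, 1: R2=5-1=4
CMP R2, 2  (cmp 4,2)
JGT L0: taken
after XOR R3, 19: R3=27^19=8
after SUB R3, 17: R3=8-17=-9
after LOAD R3, [R5]: R3=M[4]=24
after OR R3, 18: R3=24|18=26
after ADD R5, 4: R5=4+4=8
after SUB R2, 1: R2=4-1=3
CMP R2, 2  (cmp 3,2)
JGT L0: taken
after XOR R3, 19: R3=26^19=9
after SUB R3, 17: R3=9-17=-8
after LOAD R3, [R5]: R3=M[8]=-6
after OR R3, 18: R3=(-6)|18=-6
after ADD R5, 4: R5=8+4=12
after SUB R2, 1: R2=3-1=2
CMP R2, 2  (cmp 2,2)
JGT L0: not taken
after AND R3, 127: R3=(-6)&127=122
STORE R3, [0] → M[0]=122
halt.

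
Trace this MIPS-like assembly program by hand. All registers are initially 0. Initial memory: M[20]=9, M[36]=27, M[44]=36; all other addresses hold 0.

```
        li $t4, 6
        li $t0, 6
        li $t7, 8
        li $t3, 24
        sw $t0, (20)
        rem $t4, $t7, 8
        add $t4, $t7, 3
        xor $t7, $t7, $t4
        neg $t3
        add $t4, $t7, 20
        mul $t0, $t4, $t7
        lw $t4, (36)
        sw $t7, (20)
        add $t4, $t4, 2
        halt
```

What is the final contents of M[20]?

li $t4, 6 → $t4=6
li $t0, 6 → $t0=6
li $t7, 8 → $t7=8
li $t3, 24 → $t3=24
sw $t0, (20) → M[20]=6
rem $t4, $t7, 8 → $t4=8%8=0
add $t4, $t7, 3 → $t4=8+3=11
xor $t7, $t7, $t4 → $t7=8^11=3
neg $t3 → $t3=-(24)=-24
add $t4, $t7, 20 → $t4=3+20=23
mul $t0, $t4, $t7 → $t0=23*3=69
lw $t4, (36) → $t4=M[36]=27
sw $t7, (20) → M[20]=3
add $t4, $t4, 2 → $t4=27+2=29
halt.

3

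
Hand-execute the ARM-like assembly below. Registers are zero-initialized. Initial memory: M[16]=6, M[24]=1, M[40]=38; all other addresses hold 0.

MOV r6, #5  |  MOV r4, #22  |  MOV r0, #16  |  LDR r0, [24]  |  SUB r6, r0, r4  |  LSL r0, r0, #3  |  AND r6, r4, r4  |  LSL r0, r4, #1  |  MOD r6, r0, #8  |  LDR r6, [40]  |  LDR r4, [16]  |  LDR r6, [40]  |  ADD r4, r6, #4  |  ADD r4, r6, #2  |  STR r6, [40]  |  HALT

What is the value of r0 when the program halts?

44

after MOV r6, #5: r6=5
after MOV r4, #22: r4=22
after MOV r0, #16: r0=16
after LDR r0, [24]: r0=M[24]=1
after SUB r6, r0, r4: r6=1-22=-21
after LSL r0, r0, #3: r0=1<<3=8
after AND r6, r4, r4: r6=22&22=22
after LSL r0, r4, #1: r0=22<<1=44
after MOD r6, r0, #8: r6=44%8=4
after LDR r6, [40]: r6=M[40]=38
after LDR r4, [16]: r4=M[16]=6
after LDR r6, [40]: r6=M[40]=38
after ADD r4, r6, #4: r4=38+4=42
after ADD r4, r6, #2: r4=38+2=40
STR r6, [40] → M[40]=38
halt.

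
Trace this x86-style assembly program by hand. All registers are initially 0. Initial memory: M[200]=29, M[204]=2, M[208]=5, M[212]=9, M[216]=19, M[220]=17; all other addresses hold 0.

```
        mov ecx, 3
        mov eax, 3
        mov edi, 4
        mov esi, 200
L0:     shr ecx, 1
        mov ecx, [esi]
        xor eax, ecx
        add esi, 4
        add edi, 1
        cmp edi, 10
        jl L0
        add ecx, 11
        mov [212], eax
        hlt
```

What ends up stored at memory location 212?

18

after mov ecx, 3: ecx=3
after mov eax, 3: eax=3
after mov edi, 4: edi=4
after mov esi, 200: esi=200
after shr ecx, 1: ecx=3>>1=1
after mov ecx, [esi]: ecx=M[200]=29
after xor eax, ecx: eax=3^29=30
after add esi, 4: esi=200+4=204
after add edi, 1: edi=4+1=5
cmp edi, 10  (cmp 5,10)
jl L0: taken
after shr ecx, 1: ecx=29>>1=14
after mov ecx, [esi]: ecx=M[204]=2
after xor eax, ecx: eax=30^2=28
after add esi, 4: esi=204+4=208
after add edi, 1: edi=5+1=6
cmp edi, 10  (cmp 6,10)
jl L0: taken
after shr ecx, 1: ecx=2>>1=1
after mov ecx, [esi]: ecx=M[208]=5
after xor eax, ecx: eax=28^5=25
after add esi, 4: esi=208+4=212
after add edi, 1: edi=6+1=7
cmp edi, 10  (cmp 7,10)
jl L0: taken
after shr ecx, 1: ecx=5>>1=2
after mov ecx, [esi]: ecx=M[212]=9
after xor eax, ecx: eax=25^9=16
after add esi, 4: esi=212+4=216
after add edi, 1: edi=7+1=8
cmp edi, 10  (cmp 8,10)
jl L0: taken
after shr ecx, 1: ecx=9>>1=4
after mov ecx, [esi]: ecx=M[216]=19
after xor eax, ecx: eax=16^19=3
after add esi, 4: esi=216+4=220
after add edi, 1: edi=8+1=9
cmp edi, 10  (cmp 9,10)
jl L0: taken
after shr ecx, 1: ecx=19>>1=9
after mov ecx, [esi]: ecx=M[220]=17
after xor eax, ecx: eax=3^17=18
after add esi, 4: esi=220+4=224
after add edi, 1: edi=9+1=10
cmp edi, 10  (cmp 10,10)
jl L0: not taken
after add ecx, 11: ecx=17+11=28
mov [212], eax → M[212]=18
halt.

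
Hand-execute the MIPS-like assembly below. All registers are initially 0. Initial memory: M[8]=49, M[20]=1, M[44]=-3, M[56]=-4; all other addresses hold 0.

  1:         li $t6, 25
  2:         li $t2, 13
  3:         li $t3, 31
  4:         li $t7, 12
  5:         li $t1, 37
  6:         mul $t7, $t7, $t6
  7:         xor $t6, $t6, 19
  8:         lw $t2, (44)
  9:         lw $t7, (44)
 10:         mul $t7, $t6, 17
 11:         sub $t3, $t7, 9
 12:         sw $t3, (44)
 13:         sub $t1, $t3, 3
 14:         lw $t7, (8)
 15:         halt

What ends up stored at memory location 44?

161

after li $t6, 25: $t6=25
after li $t2, 13: $t2=13
after li $t3, 31: $t3=31
after li $t7, 12: $t7=12
after li $t1, 37: $t1=37
after mul $t7, $t7, $t6: $t7=12*25=300
after xor $t6, $t6, 19: $t6=25^19=10
after lw $t2, (44): $t2=M[44]=-3
after lw $t7, (44): $t7=M[44]=-3
after mul $t7, $t6, 17: $t7=10*17=170
after sub $t3, $t7, 9: $t3=170-9=161
sw $t3, (44) → M[44]=161
after sub $t1, $t3, 3: $t1=161-3=158
after lw $t7, (8): $t7=M[8]=49
halt.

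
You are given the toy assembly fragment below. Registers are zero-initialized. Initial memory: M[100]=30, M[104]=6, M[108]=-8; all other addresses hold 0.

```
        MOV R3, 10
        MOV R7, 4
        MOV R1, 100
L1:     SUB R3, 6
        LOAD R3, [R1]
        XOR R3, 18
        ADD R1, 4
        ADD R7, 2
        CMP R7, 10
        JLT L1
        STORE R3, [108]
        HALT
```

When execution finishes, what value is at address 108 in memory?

-22

MOV R3, 10 → R3=10
MOV R7, 4 → R7=4
MOV R1, 100 → R1=100
SUB R3, 6 → R3=10-6=4
LOAD R3, [R1] → R3=M[100]=30
XOR R3, 18 → R3=30^18=12
ADD R1, 4 → R1=100+4=104
ADD R7, 2 → R7=4+2=6
CMP R7, 10  (cmp 6,10)
JLT L1: taken
SUB R3, 6 → R3=12-6=6
LOAD R3, [R1] → R3=M[104]=6
XOR R3, 18 → R3=6^18=20
ADD R1, 4 → R1=104+4=108
ADD R7, 2 → R7=6+2=8
CMP R7, 10  (cmp 8,10)
JLT L1: taken
SUB R3, 6 → R3=20-6=14
LOAD R3, [R1] → R3=M[108]=-8
XOR R3, 18 → R3=(-8)^18=-22
ADD R1, 4 → R1=108+4=112
ADD R7, 2 → R7=8+2=10
CMP R7, 10  (cmp 10,10)
JLT L1: not taken
STORE R3, [108] → M[108]=-22
halt.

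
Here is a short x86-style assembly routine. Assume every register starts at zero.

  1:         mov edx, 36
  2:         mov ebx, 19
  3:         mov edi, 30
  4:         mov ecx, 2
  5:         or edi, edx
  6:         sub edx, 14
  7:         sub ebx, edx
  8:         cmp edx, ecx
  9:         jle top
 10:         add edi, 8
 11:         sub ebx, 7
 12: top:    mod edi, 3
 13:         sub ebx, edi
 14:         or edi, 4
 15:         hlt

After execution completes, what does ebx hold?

after mov edx, 36: edx=36
after mov ebx, 19: ebx=19
after mov edi, 30: edi=30
after mov ecx, 2: ecx=2
after or edi, edx: edi=30|36=62
after sub edx, 14: edx=36-14=22
after sub ebx, edx: ebx=19-22=-3
cmp edx, ecx  (cmp 22,2)
jle top: not taken
after add edi, 8: edi=62+8=70
after sub ebx, 7: ebx=(-3)-7=-10
after mod edi, 3: edi=70%3=1
after sub ebx, edi: ebx=(-10)-1=-11
after or edi, 4: edi=1|4=5
halt.

-11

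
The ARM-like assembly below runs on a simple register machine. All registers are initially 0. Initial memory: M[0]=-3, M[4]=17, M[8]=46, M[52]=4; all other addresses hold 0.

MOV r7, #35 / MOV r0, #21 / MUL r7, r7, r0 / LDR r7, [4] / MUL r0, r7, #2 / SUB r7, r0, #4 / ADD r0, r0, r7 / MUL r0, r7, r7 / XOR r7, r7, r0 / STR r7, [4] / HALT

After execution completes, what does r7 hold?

922

MOV r7, #35 → r7=35
MOV r0, #21 → r0=21
MUL r7, r7, r0 → r7=35*21=735
LDR r7, [4] → r7=M[4]=17
MUL r0, r7, #2 → r0=17*2=34
SUB r7, r0, #4 → r7=34-4=30
ADD r0, r0, r7 → r0=34+30=64
MUL r0, r7, r7 → r0=30*30=900
XOR r7, r7, r0 → r7=30^900=922
STR r7, [4] → M[4]=922
halt.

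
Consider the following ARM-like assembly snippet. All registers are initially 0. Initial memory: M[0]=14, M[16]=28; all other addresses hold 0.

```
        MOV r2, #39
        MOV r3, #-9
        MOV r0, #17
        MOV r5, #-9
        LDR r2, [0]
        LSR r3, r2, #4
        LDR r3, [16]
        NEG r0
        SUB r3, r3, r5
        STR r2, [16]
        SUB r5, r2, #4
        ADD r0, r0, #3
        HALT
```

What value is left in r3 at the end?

MOV r2, #39 → r2=39
MOV r3, #-9 → r3=-9
MOV r0, #17 → r0=17
MOV r5, #-9 → r5=-9
LDR r2, [0] → r2=M[0]=14
LSR r3, r2, #4 → r3=14>>4=0
LDR r3, [16] → r3=M[16]=28
NEG r0 → r0=-(17)=-17
SUB r3, r3, r5 → r3=28-(-9)=37
STR r2, [16] → M[16]=14
SUB r5, r2, #4 → r5=14-4=10
ADD r0, r0, #3 → r0=(-17)+3=-14
halt.

37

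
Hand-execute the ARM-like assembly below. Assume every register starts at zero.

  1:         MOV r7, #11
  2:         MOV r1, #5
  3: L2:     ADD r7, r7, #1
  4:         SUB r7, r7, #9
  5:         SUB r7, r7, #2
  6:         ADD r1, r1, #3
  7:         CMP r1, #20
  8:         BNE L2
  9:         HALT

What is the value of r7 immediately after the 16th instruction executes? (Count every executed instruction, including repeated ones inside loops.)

-17

r7=11
r1=5
r7=11+1=12
r7=12-9=3
r7=3-2=1
r1=5+3=8
CMP r1, #20  (cmp 8,20)
BNE L2: taken
r7=1+1=2
r7=2-9=-7
r7=(-7)-2=-9
r1=8+3=11
CMP r1, #20  (cmp 11,20)
BNE L2: taken
r7=(-9)+1=-8
r7=(-8)-9=-17
After step 16: r7 = -17.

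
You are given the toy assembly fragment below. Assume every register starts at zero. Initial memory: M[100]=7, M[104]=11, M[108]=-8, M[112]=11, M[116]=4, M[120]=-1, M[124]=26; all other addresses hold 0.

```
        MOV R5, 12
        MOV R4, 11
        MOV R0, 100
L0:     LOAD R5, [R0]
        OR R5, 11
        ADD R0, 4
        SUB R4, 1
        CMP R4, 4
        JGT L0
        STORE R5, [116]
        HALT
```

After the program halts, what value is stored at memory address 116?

27

MOV R5, 12 → R5=12
MOV R4, 11 → R4=11
MOV R0, 100 → R0=100
LOAD R5, [R0] → R5=M[100]=7
OR R5, 11 → R5=7|11=15
ADD R0, 4 → R0=100+4=104
SUB R4, 1 → R4=11-1=10
CMP R4, 4  (cmp 10,4)
JGT L0: taken
LOAD R5, [R0] → R5=M[104]=11
OR R5, 11 → R5=11|11=11
ADD R0, 4 → R0=104+4=108
SUB R4, 1 → R4=10-1=9
CMP R4, 4  (cmp 9,4)
JGT L0: taken
LOAD R5, [R0] → R5=M[108]=-8
OR R5, 11 → R5=(-8)|11=-5
ADD R0, 4 → R0=108+4=112
SUB R4, 1 → R4=9-1=8
CMP R4, 4  (cmp 8,4)
JGT L0: taken
LOAD R5, [R0] → R5=M[112]=11
OR R5, 11 → R5=11|11=11
ADD R0, 4 → R0=112+4=116
SUB R4, 1 → R4=8-1=7
CMP R4, 4  (cmp 7,4)
JGT L0: taken
LOAD R5, [R0] → R5=M[116]=4
OR R5, 11 → R5=4|11=15
ADD R0, 4 → R0=116+4=120
SUB R4, 1 → R4=7-1=6
CMP R4, 4  (cmp 6,4)
JGT L0: taken
LOAD R5, [R0] → R5=M[120]=-1
OR R5, 11 → R5=(-1)|11=-1
ADD R0, 4 → R0=120+4=124
SUB R4, 1 → R4=6-1=5
CMP R4, 4  (cmp 5,4)
JGT L0: taken
LOAD R5, [R0] → R5=M[124]=26
OR R5, 11 → R5=26|11=27
ADD R0, 4 → R0=124+4=128
SUB R4, 1 → R4=5-1=4
CMP R4, 4  (cmp 4,4)
JGT L0: not taken
STORE R5, [116] → M[116]=27
halt.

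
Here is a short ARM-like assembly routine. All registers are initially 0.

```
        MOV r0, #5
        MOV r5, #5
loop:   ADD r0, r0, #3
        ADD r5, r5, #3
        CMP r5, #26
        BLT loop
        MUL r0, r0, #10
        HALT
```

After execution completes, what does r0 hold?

260

r0=5
r5=5
r0=5+3=8
r5=5+3=8
CMP r5, #26  (cmp 8,26)
BLT loop: taken
r0=8+3=11
r5=8+3=11
CMP r5, #26  (cmp 11,26)
BLT loop: taken
r0=11+3=14
r5=11+3=14
CMP r5, #26  (cmp 14,26)
BLT loop: taken
r0=14+3=17
r5=14+3=17
CMP r5, #26  (cmp 17,26)
BLT loop: taken
r0=17+3=20
r5=17+3=20
CMP r5, #26  (cmp 20,26)
BLT loop: taken
r0=20+3=23
r5=20+3=23
CMP r5, #26  (cmp 23,26)
BLT loop: taken
r0=23+3=26
r5=23+3=26
CMP r5, #26  (cmp 26,26)
BLT loop: not taken
r0=26*10=260
halt.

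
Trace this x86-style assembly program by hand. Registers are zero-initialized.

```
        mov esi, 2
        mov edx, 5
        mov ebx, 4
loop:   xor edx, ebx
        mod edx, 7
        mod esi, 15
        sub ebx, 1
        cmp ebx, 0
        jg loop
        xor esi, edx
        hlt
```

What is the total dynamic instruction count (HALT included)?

29

mov esi, 2 → esi=2
mov edx, 5 → edx=5
mov ebx, 4 → ebx=4
xor edx, ebx → edx=5^4=1
mod edx, 7 → edx=1%7=1
mod esi, 15 → esi=2%15=2
sub ebx, 1 → ebx=4-1=3
cmp ebx, 0  (cmp 3,0)
jg loop: taken
xor edx, ebx → edx=1^3=2
mod edx, 7 → edx=2%7=2
mod esi, 15 → esi=2%15=2
sub ebx, 1 → ebx=3-1=2
cmp ebx, 0  (cmp 2,0)
jg loop: taken
xor edx, ebx → edx=2^2=0
mod edx, 7 → edx=0%7=0
mod esi, 15 → esi=2%15=2
sub ebx, 1 → ebx=2-1=1
cmp ebx, 0  (cmp 1,0)
jg loop: taken
xor edx, ebx → edx=0^1=1
mod edx, 7 → edx=1%7=1
mod esi, 15 → esi=2%15=2
sub ebx, 1 → ebx=1-1=0
cmp ebx, 0  (cmp 0,0)
jg loop: not taken
xor esi, edx → esi=2^1=3
halt.
Total executed instructions: 29.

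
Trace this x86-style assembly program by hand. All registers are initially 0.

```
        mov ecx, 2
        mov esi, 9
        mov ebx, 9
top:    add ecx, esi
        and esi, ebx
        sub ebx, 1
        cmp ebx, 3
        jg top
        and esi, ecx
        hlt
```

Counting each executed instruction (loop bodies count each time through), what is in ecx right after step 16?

mov ecx, 2 → ecx=2
mov esi, 9 → esi=9
mov ebx, 9 → ebx=9
add ecx, esi → ecx=2+9=11
and esi, ebx → esi=9&9=9
sub ebx, 1 → ebx=9-1=8
cmp ebx, 3  (cmp 8,3)
jg top: taken
add ecx, esi → ecx=11+9=20
and esi, ebx → esi=9&8=8
sub ebx, 1 → ebx=8-1=7
cmp ebx, 3  (cmp 7,3)
jg top: taken
add ecx, esi → ecx=20+8=28
and esi, ebx → esi=8&7=0
sub ebx, 1 → ebx=7-1=6
After step 16: ecx = 28.

28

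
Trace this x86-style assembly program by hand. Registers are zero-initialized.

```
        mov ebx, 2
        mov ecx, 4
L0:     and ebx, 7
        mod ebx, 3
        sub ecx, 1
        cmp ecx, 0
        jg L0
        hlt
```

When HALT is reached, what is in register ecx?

0

ebx=2
ecx=4
ebx=2&7=2
ebx=2%3=2
ecx=4-1=3
cmp ecx, 0  (cmp 3,0)
jg L0: taken
ebx=2&7=2
ebx=2%3=2
ecx=3-1=2
cmp ecx, 0  (cmp 2,0)
jg L0: taken
ebx=2&7=2
ebx=2%3=2
ecx=2-1=1
cmp ecx, 0  (cmp 1,0)
jg L0: taken
ebx=2&7=2
ebx=2%3=2
ecx=1-1=0
cmp ecx, 0  (cmp 0,0)
jg L0: not taken
halt.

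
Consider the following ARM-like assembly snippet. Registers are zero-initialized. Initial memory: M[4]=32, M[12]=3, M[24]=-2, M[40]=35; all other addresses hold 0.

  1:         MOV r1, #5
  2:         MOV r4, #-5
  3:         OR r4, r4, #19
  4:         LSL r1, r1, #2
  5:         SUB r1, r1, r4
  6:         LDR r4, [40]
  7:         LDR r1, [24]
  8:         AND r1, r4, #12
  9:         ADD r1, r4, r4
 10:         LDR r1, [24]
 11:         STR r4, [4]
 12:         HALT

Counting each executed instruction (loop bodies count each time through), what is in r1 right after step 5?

after MOV r1, #5: r1=5
after MOV r4, #-5: r4=-5
after OR r4, r4, #19: r4=(-5)|19=-5
after LSL r1, r1, #2: r1=5<<2=20
after SUB r1, r1, r4: r1=20-(-5)=25
After step 5: r1 = 25.

25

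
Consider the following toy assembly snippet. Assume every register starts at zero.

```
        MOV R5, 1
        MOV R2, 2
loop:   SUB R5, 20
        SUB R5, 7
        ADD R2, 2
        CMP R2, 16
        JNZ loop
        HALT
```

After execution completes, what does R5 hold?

-188

R5=1
R2=2
R5=1-20=-19
R5=(-19)-7=-26
R2=2+2=4
CMP R2, 16  (cmp 4,16)
JNZ loop: taken
R5=(-26)-20=-46
R5=(-46)-7=-53
R2=4+2=6
CMP R2, 16  (cmp 6,16)
JNZ loop: taken
R5=(-53)-20=-73
R5=(-73)-7=-80
R2=6+2=8
CMP R2, 16  (cmp 8,16)
JNZ loop: taken
R5=(-80)-20=-100
R5=(-100)-7=-107
R2=8+2=10
CMP R2, 16  (cmp 10,16)
JNZ loop: taken
R5=(-107)-20=-127
R5=(-127)-7=-134
R2=10+2=12
CMP R2, 16  (cmp 12,16)
JNZ loop: taken
R5=(-134)-20=-154
R5=(-154)-7=-161
R2=12+2=14
CMP R2, 16  (cmp 14,16)
JNZ loop: taken
R5=(-161)-20=-181
R5=(-181)-7=-188
R2=14+2=16
CMP R2, 16  (cmp 16,16)
JNZ loop: not taken
halt.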